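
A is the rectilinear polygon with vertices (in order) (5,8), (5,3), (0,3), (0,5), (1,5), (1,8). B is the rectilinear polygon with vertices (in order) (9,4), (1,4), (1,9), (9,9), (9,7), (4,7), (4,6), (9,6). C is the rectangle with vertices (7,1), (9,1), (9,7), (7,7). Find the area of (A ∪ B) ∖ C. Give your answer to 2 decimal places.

38.00

|A ∪ B| = 42.
|(A ∪ B) ∩ C| = 4.
|(A ∪ B) ∖ C| = 42 − 4 = 38.00.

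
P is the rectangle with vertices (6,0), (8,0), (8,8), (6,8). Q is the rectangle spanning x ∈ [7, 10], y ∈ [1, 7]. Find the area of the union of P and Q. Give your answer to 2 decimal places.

28.00

By inclusion–exclusion:
Individual areas: |P| = 16, |Q| = 18.
|P∩Q|: x∈[7,8], y∈[1,7] → 1·6 = 6.
|P ∪ Q| = 34 − 6 = 28.00.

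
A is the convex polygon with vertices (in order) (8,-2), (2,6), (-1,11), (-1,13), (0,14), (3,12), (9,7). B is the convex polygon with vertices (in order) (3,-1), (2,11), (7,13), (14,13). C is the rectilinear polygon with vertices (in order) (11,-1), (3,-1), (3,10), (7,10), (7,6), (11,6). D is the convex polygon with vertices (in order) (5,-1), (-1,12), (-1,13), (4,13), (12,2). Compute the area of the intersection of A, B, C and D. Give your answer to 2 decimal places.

The intersection is the polygon with vertices (7,6), (8.5,6), (5.174,1.767), (3,4.667), (3,10), (5.4,10), (7,8.667).
By the shoelace formula its area is 28.02.

28.02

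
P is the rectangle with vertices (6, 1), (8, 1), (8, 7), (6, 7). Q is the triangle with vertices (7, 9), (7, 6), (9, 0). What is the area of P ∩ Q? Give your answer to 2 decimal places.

The intersection is the polygon with vertices (8,3), (7,6), (7,7), (7.444,7), (8,4.5).
By the shoelace formula its area is 1.81.

1.81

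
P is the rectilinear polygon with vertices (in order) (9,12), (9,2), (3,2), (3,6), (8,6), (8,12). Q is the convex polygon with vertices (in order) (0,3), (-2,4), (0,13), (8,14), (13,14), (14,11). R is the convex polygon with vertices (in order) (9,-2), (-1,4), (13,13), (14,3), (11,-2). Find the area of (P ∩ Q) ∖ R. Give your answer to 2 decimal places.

1.89

|P ∩ Q| = 5.5893.
|(P ∩ Q) ∩ R| = 3.6964.
|(P ∩ Q) ∖ R| = 5.5893 − 3.6964 = 1.89.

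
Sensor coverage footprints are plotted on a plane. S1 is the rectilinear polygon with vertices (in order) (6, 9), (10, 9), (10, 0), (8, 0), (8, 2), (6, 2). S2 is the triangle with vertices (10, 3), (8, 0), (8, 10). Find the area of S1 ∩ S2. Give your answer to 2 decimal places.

The intersection is the polygon with vertices (8.286,9), (10,3), (8,0), (8,2), (8,9).
By the shoelace formula its area is 9.86.

9.86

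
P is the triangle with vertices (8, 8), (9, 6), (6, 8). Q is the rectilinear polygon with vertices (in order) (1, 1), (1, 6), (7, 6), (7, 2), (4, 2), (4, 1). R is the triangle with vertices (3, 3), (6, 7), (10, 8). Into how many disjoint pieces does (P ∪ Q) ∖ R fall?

3

(P ∪ Q) ∖ R splits into 3 disjoint pieces (area 0.294, area 1.0101, area 24.0893).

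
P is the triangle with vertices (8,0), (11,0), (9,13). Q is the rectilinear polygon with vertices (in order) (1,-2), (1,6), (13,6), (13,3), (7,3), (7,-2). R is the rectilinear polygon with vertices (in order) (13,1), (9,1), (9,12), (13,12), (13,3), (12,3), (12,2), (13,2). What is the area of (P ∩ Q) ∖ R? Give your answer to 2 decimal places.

|P ∩ Q| = 5.8846.
|(P ∩ Q) ∩ R| = 3.9231.
|(P ∩ Q) ∖ R| = 5.8846 − 3.9231 = 1.96.

1.96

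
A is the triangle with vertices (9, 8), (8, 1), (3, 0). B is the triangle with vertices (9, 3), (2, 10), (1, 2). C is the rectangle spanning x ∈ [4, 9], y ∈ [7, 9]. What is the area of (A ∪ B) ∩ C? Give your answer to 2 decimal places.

|A ∪ B| = 43.768.
|(A ∪ B) ∩ C| = 0.80.

0.80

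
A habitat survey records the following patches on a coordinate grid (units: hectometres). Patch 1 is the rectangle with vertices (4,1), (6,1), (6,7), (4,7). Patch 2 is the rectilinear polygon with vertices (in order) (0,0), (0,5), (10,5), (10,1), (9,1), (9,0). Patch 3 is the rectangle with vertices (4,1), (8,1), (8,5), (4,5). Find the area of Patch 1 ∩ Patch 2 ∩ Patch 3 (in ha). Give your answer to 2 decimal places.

8.00

The intersection is the polygon with vertices (4,1), (4,5), (6,5), (6,1).
By the shoelace formula its area is 8.00.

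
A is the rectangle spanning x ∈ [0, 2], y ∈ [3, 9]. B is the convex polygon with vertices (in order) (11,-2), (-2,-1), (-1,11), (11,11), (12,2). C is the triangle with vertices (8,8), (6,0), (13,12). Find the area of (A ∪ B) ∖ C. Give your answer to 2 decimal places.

148.57

|A ∪ B| = 163.
|(A ∪ B) ∩ C| = 14.4283.
|(A ∪ B) ∖ C| = 163 − 14.4283 = 148.57.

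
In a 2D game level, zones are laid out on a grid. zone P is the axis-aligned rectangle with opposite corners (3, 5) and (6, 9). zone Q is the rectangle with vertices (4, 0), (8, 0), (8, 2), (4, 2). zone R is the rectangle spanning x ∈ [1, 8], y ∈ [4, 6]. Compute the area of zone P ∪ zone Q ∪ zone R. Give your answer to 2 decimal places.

By inclusion–exclusion:
Individual areas: |zone P| = 12, |zone Q| = 8, |zone R| = 14.
|zone P∩zone Q| = 0 (no overlap).
|zone P∩zone R|: x∈[3,6], y∈[5,6] → 3·1 = 3.
|zone Q∩zone R| = 0 (no overlap).
|zone P∩zone Q∩zone R| = 0.
|zone P ∪ zone Q ∪ zone R| = 34 − 3 + 0 = 31.00.

31.00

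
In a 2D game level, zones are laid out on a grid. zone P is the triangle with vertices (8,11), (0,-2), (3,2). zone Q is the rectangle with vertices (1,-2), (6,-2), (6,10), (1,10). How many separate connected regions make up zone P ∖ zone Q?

zone P ∖ zone Q splits into 2 disjoint pieces (area 0.35, area 0.1458).

2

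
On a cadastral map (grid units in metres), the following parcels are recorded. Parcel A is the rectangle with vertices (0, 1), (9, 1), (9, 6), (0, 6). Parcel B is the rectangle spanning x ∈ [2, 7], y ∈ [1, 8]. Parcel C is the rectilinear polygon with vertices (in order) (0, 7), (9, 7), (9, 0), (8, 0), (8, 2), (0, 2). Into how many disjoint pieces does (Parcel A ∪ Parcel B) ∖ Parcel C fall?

2

(Parcel A ∪ Parcel B) ∖ Parcel C splits into 2 disjoint pieces (area 8, area 5).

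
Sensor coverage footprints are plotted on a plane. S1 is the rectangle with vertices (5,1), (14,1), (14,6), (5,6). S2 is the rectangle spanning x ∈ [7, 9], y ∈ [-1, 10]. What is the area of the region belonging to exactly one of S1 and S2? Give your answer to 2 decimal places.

47.00

|S1∩S2|: x∈[7,9], y∈[1,6] → 2·5 = 10.
|S1 △ S2| = |S1| + |S2| − 2·|S1∩S2| = 45 + 22 − 20 = 47.00.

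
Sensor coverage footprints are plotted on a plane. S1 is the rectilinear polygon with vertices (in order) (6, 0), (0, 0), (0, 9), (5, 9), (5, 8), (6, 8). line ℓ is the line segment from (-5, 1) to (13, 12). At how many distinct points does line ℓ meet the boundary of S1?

2

The segment meets the boundary at (6,7.722), (0,4.056).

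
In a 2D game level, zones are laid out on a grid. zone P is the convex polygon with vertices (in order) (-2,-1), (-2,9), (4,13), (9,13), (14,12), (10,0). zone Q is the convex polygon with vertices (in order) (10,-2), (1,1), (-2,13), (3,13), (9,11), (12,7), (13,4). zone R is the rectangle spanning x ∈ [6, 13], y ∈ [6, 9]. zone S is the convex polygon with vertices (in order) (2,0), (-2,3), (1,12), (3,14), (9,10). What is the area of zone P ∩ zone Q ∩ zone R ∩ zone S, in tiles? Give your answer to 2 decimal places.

The intersection is the polygon with vertices (6,6), (6,9), (8.3,9), (6.2,6).
By the shoelace formula its area is 3.75.

3.75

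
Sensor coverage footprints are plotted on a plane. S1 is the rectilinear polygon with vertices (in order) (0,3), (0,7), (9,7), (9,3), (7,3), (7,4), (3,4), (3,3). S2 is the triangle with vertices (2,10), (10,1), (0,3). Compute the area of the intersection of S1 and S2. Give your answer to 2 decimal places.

The intersection is the polygon with vertices (4.667,7), (8.222,3), (7,3), (7,4), (3,4), (3,3), (0,3), (1.143,7).
By the shoelace formula its area is 19.49.

19.49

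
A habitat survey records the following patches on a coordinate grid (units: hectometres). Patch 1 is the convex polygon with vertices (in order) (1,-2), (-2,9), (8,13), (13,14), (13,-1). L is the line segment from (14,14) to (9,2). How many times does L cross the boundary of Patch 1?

1

The segment meets the boundary at (13,11.6).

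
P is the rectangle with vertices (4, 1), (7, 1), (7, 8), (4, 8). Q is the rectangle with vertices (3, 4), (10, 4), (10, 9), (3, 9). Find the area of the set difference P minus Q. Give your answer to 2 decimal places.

|P∩Q|: x∈[4,7], y∈[4,8] → 3·4 = 12.
|P| = 21.
|P ∖ Q| = |P| − |P∩Q| = 21 − 12 = 9.00.

9.00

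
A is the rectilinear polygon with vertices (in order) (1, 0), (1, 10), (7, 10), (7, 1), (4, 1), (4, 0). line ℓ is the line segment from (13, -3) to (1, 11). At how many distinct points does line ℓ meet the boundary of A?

2

The segment meets the boundary at (1.857,10), (7,4).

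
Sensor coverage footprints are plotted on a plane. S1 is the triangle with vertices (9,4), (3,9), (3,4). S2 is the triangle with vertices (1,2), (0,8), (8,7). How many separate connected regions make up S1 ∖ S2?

2

S1 ∖ S2 splits into 2 disjoint pieces (area 5.2, area 1.3346).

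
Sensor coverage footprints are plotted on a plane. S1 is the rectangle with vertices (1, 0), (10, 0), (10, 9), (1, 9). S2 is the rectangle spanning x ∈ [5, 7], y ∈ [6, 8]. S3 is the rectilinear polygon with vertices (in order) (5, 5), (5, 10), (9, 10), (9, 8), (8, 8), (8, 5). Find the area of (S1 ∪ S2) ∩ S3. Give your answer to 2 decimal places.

13.00

The region (S1 ∪ S2) ∩ S3 is the polygon with vertices (9,9), (9,8), (8,8), (8,5), (5,5), (5,9).
By the shoelace formula its area is 13.00.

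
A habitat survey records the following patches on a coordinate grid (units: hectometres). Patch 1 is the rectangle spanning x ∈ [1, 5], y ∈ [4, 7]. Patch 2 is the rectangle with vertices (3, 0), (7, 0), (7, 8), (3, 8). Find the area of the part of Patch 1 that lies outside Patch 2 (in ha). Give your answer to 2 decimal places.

6.00

|Patch 1∩Patch 2|: x∈[3,5], y∈[4,7] → 2·3 = 6.
|Patch 1| = 12.
|Patch 1 ∖ Patch 2| = |Patch 1| − |Patch 1∩Patch 2| = 12 − 6 = 6.00.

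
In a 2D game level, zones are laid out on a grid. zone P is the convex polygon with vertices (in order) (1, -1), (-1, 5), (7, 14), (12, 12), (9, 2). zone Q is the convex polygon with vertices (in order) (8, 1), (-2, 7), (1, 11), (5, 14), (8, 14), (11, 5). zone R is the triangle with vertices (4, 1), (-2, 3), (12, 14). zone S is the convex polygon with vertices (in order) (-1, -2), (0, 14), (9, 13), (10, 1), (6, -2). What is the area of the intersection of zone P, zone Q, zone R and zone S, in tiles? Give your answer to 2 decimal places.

28.78

The intersection is the polygon with vertices (5.079,2.753), (0.887,5.268), (8.83,11.509), (9.222,10.333), (9.284,9.587).
By the shoelace formula its area is 28.78.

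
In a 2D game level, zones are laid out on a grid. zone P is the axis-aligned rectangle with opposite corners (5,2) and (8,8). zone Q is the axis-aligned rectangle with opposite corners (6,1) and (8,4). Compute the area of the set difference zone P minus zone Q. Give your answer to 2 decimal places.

14.00

|zone P∩zone Q|: x∈[6,8], y∈[2,4] → 2·2 = 4.
|zone P| = 18.
|zone P ∖ zone Q| = |zone P| − |zone P∩zone Q| = 18 − 4 = 14.00.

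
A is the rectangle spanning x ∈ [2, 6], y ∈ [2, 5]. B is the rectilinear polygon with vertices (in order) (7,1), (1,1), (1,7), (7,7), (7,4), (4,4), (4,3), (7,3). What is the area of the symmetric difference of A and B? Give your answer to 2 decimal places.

25.00

|A| = 12, |B| = 33, |A∩B| = 10.
|A △ B| = |A| + |B| − 2·|A∩B| = 12 + 33 − 20 = 25.00.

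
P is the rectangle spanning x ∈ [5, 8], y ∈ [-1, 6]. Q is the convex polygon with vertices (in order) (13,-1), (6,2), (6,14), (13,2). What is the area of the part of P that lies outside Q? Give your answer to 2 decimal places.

|P| = 21, |P∩Q| = 8.8571.
|P ∖ Q| = |P| − |P∩Q| = 21 − 8.8571 = 12.14.

12.14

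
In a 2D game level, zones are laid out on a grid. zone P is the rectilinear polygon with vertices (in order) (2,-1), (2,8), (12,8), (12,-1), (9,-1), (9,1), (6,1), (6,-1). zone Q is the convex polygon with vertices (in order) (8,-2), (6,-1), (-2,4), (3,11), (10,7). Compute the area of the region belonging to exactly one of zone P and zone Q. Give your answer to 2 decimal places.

62.25

|zone P| = 84, |zone Q| = 86.5, |zone P∩zone Q| = 54.125.
|zone P △ zone Q| = |zone P| + |zone Q| − 2·|zone P∩zone Q| = 84 + 86.5 − 108.25 = 62.25.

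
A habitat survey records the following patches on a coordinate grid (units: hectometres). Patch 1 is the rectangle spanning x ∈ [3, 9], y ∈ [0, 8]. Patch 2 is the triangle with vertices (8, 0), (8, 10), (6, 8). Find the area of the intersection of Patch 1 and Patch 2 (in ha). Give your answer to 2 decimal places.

The intersection is the polygon with vertices (8,8), (8,0), (6,8).
By the shoelace formula its area is 8.00.

8.00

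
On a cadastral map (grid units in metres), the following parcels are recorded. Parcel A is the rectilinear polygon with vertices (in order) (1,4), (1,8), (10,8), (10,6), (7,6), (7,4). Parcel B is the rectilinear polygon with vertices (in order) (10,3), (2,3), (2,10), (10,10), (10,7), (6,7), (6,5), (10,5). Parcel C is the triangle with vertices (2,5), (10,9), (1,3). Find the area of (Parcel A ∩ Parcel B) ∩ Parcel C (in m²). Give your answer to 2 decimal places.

4.67

|Parcel A ∩ Parcel B| = 21.
|(Parcel A ∩ Parcel B) ∩ Parcel C| = 4.67.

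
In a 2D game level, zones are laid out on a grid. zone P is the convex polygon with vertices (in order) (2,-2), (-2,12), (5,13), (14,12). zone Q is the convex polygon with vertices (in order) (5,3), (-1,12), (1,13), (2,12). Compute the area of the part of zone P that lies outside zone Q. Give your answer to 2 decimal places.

105.60

|zone P| = 120, |zone P∩zone Q| = 14.4.
|zone P ∖ zone Q| = |zone P| − |zone P∩zone Q| = 120 − 14.4 = 105.60.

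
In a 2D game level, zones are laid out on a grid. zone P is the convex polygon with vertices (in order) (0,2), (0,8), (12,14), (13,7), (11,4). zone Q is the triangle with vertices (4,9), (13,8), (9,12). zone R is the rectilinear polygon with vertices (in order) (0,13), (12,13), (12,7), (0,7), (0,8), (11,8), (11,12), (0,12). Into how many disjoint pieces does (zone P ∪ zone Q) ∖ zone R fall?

2

(zone P ∪ zone Q) ∖ zone R splits into 2 disjoint pieces (area 28, area 51.5108).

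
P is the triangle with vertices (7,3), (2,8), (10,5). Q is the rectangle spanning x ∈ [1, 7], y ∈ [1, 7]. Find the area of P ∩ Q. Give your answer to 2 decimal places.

The intersection is the polygon with vertices (3,7), (4.667,7), (7,6.125), (7,3).
By the shoelace formula its area is 6.98.

6.98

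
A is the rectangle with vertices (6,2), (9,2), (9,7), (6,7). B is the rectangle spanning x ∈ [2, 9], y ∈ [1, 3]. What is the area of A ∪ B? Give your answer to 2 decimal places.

26.00

By inclusion–exclusion:
Individual areas: |A| = 15, |B| = 14.
|A∩B|: x∈[6,9], y∈[2,3] → 3·1 = 3.
|A ∪ B| = 29 − 3 = 26.00.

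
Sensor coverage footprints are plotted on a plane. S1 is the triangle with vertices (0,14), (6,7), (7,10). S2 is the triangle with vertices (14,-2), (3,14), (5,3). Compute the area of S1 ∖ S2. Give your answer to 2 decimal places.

5.29

|S1| = 12.5, |S1∩S2| = 7.2055.
|S1 ∖ S2| = |S1| − |S1∩S2| = 12.5 − 7.2055 = 5.29.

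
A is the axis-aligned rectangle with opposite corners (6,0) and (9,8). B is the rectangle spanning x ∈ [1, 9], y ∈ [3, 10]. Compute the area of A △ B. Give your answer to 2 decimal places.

50.00

|A∩B|: x∈[6,9], y∈[3,8] → 3·5 = 15.
|A △ B| = |A| + |B| − 2·|A∩B| = 24 + 56 − 30 = 50.00.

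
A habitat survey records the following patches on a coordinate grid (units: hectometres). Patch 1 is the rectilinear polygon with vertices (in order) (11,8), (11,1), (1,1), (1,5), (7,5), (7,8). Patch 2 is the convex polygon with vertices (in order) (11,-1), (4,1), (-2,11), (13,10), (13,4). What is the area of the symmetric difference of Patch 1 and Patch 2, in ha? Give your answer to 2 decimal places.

80.90

|Patch 1| = 52, |Patch 2| = 118.5, |Patch 1∩Patch 2| = 44.8.
|Patch 1 △ Patch 2| = |Patch 1| + |Patch 2| − 2·|Patch 1∩Patch 2| = 52 + 118.5 − 89.6 = 80.90.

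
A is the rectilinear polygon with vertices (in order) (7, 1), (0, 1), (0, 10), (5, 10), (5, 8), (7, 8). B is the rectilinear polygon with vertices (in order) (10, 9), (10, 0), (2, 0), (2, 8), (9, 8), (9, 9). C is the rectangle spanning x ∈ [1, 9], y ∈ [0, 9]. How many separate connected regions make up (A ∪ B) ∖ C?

(A ∪ B) ∖ C splits into 2 disjoint pieces (area 13, area 9).

2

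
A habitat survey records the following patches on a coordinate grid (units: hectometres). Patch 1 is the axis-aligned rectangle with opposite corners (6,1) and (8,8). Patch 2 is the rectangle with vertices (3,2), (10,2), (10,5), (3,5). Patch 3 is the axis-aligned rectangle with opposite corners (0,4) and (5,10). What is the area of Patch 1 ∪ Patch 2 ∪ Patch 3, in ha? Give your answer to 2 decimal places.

57.00

By inclusion–exclusion:
Individual areas: |Patch 1| = 14, |Patch 2| = 21, |Patch 3| = 30.
|Patch 1∩Patch 2|: x∈[6,8], y∈[2,5] → 2·3 = 6.
|Patch 1∩Patch 3| = 0 (no overlap).
|Patch 2∩Patch 3|: x∈[3,5], y∈[4,5] → 2·1 = 2.
|Patch 1∩Patch 2∩Patch 3| = 0.
|Patch 1 ∪ Patch 2 ∪ Patch 3| = 65 − 8 + 0 = 57.00.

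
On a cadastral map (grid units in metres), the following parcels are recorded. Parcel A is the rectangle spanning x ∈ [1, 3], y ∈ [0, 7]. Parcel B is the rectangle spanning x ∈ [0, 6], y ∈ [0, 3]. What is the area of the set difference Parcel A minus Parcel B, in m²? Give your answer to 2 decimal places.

|Parcel A∩Parcel B|: x∈[1,3], y∈[0,3] → 2·3 = 6.
|Parcel A| = 14.
|Parcel A ∖ Parcel B| = |Parcel A| − |Parcel A∩Parcel B| = 14 − 6 = 8.00.

8.00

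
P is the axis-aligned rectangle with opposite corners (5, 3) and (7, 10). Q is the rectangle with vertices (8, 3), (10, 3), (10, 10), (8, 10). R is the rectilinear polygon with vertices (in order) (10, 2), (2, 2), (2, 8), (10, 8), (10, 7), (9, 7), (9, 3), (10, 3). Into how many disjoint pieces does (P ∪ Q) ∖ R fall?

3

(P ∪ Q) ∖ R splits into 3 disjoint pieces (area 4, area 4, area 4).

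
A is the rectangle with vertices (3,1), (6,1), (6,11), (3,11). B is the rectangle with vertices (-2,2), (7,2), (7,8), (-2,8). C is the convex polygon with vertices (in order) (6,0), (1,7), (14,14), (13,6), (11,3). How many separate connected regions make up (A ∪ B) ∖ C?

2

(A ∪ B) ∖ C splits into 2 disjoint pieces (area 29.7857, area 6.3462).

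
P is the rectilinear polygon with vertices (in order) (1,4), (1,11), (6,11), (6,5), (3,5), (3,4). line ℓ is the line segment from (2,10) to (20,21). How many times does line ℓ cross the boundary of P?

1

The segment meets the boundary at (3.636,11).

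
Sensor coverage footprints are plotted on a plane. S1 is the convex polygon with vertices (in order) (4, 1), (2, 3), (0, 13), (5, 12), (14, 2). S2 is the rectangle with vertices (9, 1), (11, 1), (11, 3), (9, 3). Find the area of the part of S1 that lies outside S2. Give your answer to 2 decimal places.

|S1| = 90.5, |S1∩S2| = 2.8.
|S1 ∖ S2| = |S1| − |S1∩S2| = 90.5 − 2.8 = 87.70.

87.70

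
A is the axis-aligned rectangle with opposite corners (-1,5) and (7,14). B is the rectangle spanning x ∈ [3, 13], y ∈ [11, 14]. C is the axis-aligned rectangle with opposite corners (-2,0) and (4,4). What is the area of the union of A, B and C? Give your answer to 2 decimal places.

By inclusion–exclusion:
Individual areas: |A| = 72, |B| = 30, |C| = 24.
|A∩B|: x∈[3,7], y∈[11,14] → 4·3 = 12.
|A∩C| = 0 (no overlap).
|B∩C| = 0 (no overlap).
|A∩B∩C| = 0.
|A ∪ B ∪ C| = 126 − 12 + 0 = 114.00.

114.00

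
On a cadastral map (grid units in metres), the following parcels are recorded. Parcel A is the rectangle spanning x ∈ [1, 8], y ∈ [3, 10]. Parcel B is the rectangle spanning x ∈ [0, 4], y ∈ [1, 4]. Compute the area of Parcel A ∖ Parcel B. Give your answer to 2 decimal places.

|Parcel A∩Parcel B|: x∈[1,4], y∈[3,4] → 3·1 = 3.
|Parcel A| = 49.
|Parcel A ∖ Parcel B| = |Parcel A| − |Parcel A∩Parcel B| = 49 − 3 = 46.00.

46.00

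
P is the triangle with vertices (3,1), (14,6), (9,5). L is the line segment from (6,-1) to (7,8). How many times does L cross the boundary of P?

2

The segment meets the boundary at (6.48,3.32), (6.394,2.543).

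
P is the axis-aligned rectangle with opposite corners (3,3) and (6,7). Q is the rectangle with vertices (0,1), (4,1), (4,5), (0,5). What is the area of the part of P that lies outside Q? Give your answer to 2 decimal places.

|P∩Q|: x∈[3,4], y∈[3,5] → 1·2 = 2.
|P| = 12.
|P ∖ Q| = |P| − |P∩Q| = 12 − 2 = 10.00.

10.00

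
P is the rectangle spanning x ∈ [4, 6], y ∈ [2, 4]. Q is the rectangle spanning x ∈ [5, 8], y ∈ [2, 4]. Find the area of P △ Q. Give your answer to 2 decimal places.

|P∩Q|: x∈[5,6], y∈[2,4] → 1·2 = 2.
|P △ Q| = |P| + |Q| − 2·|P∩Q| = 4 + 6 − 4 = 6.00.

6.00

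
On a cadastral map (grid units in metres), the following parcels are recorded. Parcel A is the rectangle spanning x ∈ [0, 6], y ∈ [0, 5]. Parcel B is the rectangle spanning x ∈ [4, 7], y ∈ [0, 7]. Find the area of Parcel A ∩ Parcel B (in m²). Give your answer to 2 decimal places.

10.00

|Parcel A∩Parcel B|: x∈[4,6], y∈[0,5] → 2·5 = 10.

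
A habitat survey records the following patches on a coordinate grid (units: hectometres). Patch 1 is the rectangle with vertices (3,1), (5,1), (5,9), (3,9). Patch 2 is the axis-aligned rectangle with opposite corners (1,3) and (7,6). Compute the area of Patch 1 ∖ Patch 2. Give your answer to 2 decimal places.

10.00

|Patch 1∩Patch 2|: x∈[3,5], y∈[3,6] → 2·3 = 6.
|Patch 1| = 16.
|Patch 1 ∖ Patch 2| = |Patch 1| − |Patch 1∩Patch 2| = 16 − 6 = 10.00.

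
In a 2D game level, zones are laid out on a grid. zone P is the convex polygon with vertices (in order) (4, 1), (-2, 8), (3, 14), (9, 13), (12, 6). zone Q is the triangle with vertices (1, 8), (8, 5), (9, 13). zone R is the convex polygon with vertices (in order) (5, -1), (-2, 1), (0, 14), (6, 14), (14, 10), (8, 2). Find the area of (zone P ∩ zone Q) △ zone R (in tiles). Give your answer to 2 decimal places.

128.19

|zone P ∩ zone Q| = 29.5.
|(zone P ∩ zone Q) ∩ zone R| = 29.4036.
|(zone P ∩ zone Q) △ zone R| = 29.5 + 157.5 − 58.8072 = 128.19.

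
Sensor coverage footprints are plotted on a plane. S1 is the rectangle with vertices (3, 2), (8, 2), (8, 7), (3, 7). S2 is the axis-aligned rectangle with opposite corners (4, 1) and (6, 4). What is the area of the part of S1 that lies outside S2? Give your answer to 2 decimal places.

|S1∩S2|: x∈[4,6], y∈[2,4] → 2·2 = 4.
|S1| = 25.
|S1 ∖ S2| = |S1| − |S1∩S2| = 25 − 4 = 21.00.

21.00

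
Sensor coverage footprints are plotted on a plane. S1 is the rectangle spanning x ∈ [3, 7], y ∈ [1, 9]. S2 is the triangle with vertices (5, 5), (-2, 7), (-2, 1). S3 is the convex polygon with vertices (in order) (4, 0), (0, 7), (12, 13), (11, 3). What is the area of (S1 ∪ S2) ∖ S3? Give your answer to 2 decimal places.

15.76

|S1 ∪ S2| = 51.2857.
|(S1 ∪ S2) ∩ S3| = 35.5242.
|(S1 ∪ S2) ∖ S3| = 51.2857 − 35.5242 = 15.76.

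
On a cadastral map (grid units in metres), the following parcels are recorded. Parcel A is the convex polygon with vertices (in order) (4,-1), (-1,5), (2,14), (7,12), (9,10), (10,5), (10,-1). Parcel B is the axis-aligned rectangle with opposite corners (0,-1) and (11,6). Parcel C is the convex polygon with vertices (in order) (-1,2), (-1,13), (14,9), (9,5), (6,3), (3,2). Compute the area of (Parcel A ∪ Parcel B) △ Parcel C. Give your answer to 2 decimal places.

79.96

|Parcel A ∪ Parcel B| = 135.7.
|(Parcel A ∪ Parcel B) ∩ Parcel C| = 79.12.
|(Parcel A ∪ Parcel B) △ Parcel C| = 135.7 + 102.5 − 158.24 = 79.96.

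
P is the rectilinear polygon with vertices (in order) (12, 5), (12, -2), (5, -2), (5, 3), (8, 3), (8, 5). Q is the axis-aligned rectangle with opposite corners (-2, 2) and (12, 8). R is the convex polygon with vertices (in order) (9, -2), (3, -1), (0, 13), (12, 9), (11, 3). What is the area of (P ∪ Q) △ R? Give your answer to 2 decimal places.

|P ∪ Q| = 112.
|(P ∪ Q) ∩ R| = 75.4643.
|(P ∪ Q) △ R| = 112 + 116 − 150.9286 = 77.07.

77.07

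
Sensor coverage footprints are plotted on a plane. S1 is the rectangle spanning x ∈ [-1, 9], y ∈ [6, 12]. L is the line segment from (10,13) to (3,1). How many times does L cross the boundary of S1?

The segment meets the boundary at (5.917,6), (9,11.286).

2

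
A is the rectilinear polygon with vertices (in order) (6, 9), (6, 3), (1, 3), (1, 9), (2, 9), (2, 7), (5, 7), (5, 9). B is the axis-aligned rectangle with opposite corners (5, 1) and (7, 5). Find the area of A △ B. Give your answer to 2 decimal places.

28.00

|A| = 24, |B| = 8, |A∩B| = 2.
|A △ B| = |A| + |B| − 2·|A∩B| = 24 + 8 − 4 = 28.00.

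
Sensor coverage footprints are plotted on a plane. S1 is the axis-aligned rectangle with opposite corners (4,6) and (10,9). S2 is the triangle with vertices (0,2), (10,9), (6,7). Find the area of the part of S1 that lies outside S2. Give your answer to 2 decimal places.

15.83

|S1| = 18, |S1∩S2| = 2.1714.
|S1 ∖ S2| = |S1| − |S1∩S2| = 18 − 2.1714 = 15.83.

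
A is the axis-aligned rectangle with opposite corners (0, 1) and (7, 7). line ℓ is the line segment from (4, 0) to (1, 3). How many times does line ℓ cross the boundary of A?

1

The segment meets the boundary at (3,1).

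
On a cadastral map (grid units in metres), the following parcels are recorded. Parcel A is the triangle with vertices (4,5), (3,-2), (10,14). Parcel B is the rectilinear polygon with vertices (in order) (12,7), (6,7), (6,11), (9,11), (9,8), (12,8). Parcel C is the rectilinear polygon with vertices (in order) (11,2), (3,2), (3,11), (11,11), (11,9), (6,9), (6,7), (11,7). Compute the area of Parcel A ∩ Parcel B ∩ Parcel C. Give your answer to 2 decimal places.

1.83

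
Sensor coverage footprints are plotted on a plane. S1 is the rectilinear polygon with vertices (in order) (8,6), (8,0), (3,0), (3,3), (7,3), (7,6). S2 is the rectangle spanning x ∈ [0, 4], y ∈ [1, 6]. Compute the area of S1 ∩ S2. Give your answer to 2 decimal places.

The intersection is the polygon with vertices (3,3), (4,3), (4,1), (3,1).
By the shoelace formula its area is 2.00.

2.00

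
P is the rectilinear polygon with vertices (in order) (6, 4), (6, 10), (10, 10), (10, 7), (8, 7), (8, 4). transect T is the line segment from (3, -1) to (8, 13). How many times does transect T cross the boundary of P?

The segment meets the boundary at (6.929,10), (6,7.4).

2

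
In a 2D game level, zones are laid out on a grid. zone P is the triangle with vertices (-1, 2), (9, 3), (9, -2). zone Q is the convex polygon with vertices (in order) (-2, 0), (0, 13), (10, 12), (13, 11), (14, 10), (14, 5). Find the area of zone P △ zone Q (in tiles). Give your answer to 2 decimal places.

158.60

|zone P| = 25, |zone Q| = 143, |zone P∩zone Q| = 4.702.
|zone P △ zone Q| = |zone P| + |zone Q| − 2·|zone P∩zone Q| = 25 + 143 − 9.404 = 158.60.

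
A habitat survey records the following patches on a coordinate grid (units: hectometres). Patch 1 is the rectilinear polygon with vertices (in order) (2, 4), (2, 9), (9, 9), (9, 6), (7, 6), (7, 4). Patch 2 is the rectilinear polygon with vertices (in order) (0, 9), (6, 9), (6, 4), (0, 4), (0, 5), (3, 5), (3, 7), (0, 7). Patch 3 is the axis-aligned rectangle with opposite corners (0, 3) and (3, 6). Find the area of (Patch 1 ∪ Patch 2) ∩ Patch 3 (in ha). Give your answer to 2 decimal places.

4.00

The region (Patch 1 ∪ Patch 2) ∩ Patch 3 is the polygon with vertices (2,4), (0,4), (0,5), (2,5), (2,6), (3,6), (3,4).
By the shoelace formula its area is 4.00.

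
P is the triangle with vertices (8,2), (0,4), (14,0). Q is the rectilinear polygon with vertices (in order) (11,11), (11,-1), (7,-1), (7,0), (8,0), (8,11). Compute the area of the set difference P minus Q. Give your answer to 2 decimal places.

1.36

|P| = 2, |P∩Q| = 0.6429.
|P ∖ Q| = |P| − |P∩Q| = 2 − 0.6429 = 1.36.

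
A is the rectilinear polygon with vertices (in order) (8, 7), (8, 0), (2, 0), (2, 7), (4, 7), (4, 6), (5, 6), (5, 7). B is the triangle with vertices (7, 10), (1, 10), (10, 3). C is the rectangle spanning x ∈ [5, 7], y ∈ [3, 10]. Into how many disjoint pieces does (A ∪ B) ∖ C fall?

(A ∪ B) ∖ C splits into 2 disjoint pieces (area 37.9444, area 6.2222).

2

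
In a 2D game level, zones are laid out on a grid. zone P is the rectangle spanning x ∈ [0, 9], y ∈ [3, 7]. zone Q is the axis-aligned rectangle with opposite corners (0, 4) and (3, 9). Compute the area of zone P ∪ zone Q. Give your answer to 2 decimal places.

By inclusion–exclusion:
Individual areas: |zone P| = 36, |zone Q| = 15.
|zone P∩zone Q|: x∈[0,3], y∈[4,7] → 3·3 = 9.
|zone P ∪ zone Q| = 51 − 9 = 42.00.

42.00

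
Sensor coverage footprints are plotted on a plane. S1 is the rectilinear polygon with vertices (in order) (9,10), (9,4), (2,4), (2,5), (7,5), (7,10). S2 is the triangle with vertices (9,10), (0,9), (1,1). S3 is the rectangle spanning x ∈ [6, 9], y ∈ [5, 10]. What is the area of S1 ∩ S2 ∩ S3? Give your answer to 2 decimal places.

2.03

The intersection is the polygon with vertices (9,10), (7,7.75), (7,9.778).
By the shoelace formula its area is 2.03.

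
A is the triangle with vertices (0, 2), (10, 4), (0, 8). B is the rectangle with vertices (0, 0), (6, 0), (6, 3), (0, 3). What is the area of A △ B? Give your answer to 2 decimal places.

43.00

|A| = 30, |B| = 18, |A∩B| = 2.5.
|A △ B| = |A| + |B| − 2·|A∩B| = 30 + 18 − 5 = 43.00.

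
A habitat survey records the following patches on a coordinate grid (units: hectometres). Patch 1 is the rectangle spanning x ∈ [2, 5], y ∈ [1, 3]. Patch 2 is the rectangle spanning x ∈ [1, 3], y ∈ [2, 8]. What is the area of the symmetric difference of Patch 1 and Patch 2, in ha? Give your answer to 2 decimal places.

16.00

|Patch 1∩Patch 2|: x∈[2,3], y∈[2,3] → 1·1 = 1.
|Patch 1 △ Patch 2| = |Patch 1| + |Patch 2| − 2·|Patch 1∩Patch 2| = 6 + 12 − 2 = 16.00.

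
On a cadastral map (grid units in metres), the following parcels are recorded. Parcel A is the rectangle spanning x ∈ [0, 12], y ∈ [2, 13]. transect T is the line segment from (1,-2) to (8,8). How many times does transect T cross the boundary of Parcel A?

The segment meets the boundary at (3.8,2).

1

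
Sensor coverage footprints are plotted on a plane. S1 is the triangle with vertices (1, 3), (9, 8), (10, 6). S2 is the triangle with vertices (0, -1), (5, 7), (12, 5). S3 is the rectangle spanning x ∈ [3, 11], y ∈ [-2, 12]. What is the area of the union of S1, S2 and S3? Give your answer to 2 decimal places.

By inclusion–exclusion:
Individual areas: |S1| = 10.5, |S2| = 33, |S3| = 112.
|S1∩S2| = 6.1615.
|S1∩S3| = 9.9167.
|S2∩S3| = 27.6571.
|S1∩S2∩S3| = 6.1544.
|S1 ∪ S2 ∪ S3| = 155.5 − 43.7353 + 6.1544 = 117.92.

117.92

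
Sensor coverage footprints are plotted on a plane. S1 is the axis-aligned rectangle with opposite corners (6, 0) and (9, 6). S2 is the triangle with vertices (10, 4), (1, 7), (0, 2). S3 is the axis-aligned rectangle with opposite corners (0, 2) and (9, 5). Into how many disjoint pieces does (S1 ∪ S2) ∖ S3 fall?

3

(S1 ∪ S2) ∖ S3 splits into 3 disjoint pieces (area 6, area 9.2333, area 0.2667).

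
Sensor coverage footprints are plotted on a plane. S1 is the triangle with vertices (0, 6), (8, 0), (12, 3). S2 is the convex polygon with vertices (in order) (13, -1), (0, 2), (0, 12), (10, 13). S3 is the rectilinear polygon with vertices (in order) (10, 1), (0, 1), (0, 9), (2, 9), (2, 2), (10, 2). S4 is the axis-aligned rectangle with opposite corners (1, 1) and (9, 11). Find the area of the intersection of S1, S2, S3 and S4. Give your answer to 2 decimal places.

3.75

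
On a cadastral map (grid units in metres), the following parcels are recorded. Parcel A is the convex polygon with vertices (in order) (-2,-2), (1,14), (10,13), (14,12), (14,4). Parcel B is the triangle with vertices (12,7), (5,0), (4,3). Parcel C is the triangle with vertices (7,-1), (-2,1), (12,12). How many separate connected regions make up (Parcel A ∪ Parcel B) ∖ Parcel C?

2

(Parcel A ∪ Parcel B) ∖ Parcel C splits into 2 disjoint pieces (area 109.4446, area 6.7249).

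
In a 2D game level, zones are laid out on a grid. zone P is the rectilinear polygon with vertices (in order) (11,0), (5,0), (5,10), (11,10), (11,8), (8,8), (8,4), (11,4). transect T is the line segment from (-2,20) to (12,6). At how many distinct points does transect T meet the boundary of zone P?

The segment meets the boundary at (10,8), (8,10).

2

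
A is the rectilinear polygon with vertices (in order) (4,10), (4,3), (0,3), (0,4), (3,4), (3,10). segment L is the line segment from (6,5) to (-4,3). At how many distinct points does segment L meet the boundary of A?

The segment meets the boundary at (0,3.8), (3,4.4), (4,4.6), (1,4).

4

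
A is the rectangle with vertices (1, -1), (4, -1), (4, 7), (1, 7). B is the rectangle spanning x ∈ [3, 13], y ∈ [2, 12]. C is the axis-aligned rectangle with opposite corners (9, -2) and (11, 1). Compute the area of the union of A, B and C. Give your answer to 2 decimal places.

By inclusion–exclusion:
Individual areas: |A| = 24, |B| = 100, |C| = 6.
|A∩B|: x∈[3,4], y∈[2,7] → 1·5 = 5.
|A∩C| = 0 (no overlap).
|B∩C| = 0 (no overlap).
|A∩B∩C| = 0.
|A ∪ B ∪ C| = 130 − 5 + 0 = 125.00.

125.00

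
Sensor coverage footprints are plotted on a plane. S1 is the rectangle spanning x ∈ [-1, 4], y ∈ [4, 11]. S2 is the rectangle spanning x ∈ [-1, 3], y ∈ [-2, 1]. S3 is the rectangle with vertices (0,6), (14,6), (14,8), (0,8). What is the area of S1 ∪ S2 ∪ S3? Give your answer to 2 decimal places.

67.00

By inclusion–exclusion:
Individual areas: |S1| = 35, |S2| = 12, |S3| = 28.
|S1∩S2| = 0 (no overlap).
|S1∩S3|: x∈[0,4], y∈[6,8] → 4·2 = 8.
|S2∩S3| = 0 (no overlap).
|S1∩S2∩S3| = 0.
|S1 ∪ S2 ∪ S3| = 75 − 8 + 0 = 67.00.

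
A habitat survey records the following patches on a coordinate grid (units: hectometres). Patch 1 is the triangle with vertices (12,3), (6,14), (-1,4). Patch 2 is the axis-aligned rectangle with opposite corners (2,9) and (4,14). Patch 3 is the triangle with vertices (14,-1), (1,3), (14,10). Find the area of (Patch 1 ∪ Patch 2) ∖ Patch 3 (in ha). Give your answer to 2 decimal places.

55.78

|Patch 1 ∪ Patch 2| = 76.8929.
|(Patch 1 ∪ Patch 2) ∩ Patch 3| = 21.109.
|(Patch 1 ∪ Patch 2) ∖ Patch 3| = 76.8929 − 21.109 = 55.78.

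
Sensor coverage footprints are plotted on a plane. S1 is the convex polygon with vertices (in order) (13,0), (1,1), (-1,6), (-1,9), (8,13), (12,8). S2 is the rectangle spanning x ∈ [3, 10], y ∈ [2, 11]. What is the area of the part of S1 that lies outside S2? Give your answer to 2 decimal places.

69.16

|S1| = 132, |S1∩S2| = 62.8444.
|S1 ∖ S2| = |S1| − |S1∩S2| = 132 − 62.8444 = 69.16.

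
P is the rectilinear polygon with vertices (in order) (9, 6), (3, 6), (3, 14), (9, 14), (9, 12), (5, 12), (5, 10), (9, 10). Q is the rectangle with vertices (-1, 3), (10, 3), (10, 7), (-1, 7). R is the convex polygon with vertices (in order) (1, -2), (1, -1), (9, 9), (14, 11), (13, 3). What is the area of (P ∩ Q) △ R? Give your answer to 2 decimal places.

71.00

|P ∩ Q| = 6.
|(P ∩ Q) ∩ R| = 2.
|(P ∩ Q) △ R| = 6 + 69 − 4 = 71.00.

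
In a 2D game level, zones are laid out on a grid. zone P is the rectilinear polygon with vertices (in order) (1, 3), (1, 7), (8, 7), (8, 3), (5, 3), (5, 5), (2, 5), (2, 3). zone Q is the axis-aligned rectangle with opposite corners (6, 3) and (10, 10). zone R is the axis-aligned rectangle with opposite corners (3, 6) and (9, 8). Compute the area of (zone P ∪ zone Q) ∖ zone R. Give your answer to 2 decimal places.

33.00

|zone P ∪ zone Q| = 42.
|(zone P ∪ zone Q) ∩ zone R| = 9.
|(zone P ∪ zone Q) ∖ zone R| = 42 − 9 = 33.00.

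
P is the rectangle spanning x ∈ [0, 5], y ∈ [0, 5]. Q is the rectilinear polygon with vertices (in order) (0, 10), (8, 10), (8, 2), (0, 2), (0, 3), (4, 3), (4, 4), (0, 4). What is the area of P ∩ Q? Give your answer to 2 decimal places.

11.00

The intersection is the polygon with vertices (5,5), (5,2), (0,2), (0,3), (4,3), (4,4), (0,4), (0,5).
By the shoelace formula its area is 11.00.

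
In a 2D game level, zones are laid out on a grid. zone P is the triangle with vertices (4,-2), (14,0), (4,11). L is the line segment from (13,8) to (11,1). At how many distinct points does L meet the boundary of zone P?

1

The segment meets the boundary at (11.5,2.75).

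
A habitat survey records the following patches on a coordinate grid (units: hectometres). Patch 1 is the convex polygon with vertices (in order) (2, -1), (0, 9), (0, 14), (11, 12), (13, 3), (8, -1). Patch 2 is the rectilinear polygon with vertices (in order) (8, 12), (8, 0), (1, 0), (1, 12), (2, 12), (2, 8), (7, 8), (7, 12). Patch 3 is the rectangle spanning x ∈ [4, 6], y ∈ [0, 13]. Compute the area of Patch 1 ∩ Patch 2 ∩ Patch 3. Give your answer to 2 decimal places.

The intersection is the polygon with vertices (6,8), (6,0), (4,0), (4,8).
By the shoelace formula its area is 16.00.

16.00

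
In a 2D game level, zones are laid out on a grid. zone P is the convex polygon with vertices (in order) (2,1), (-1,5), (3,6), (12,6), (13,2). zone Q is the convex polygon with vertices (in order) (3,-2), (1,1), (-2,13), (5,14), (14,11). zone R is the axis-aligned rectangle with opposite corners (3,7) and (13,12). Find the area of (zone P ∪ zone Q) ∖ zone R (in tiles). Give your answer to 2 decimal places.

|zone P ∪ zone Q| = 158.465.
|(zone P ∪ zone Q) ∩ zone R| = 45.9732.
|(zone P ∪ zone Q) ∖ zone R| = 158.465 − 45.9732 = 112.49.

112.49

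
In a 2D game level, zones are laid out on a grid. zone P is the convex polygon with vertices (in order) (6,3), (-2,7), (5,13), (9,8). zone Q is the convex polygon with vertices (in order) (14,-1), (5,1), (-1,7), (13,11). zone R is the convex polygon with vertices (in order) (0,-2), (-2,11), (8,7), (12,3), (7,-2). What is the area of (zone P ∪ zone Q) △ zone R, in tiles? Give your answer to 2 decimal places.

109.51

|zone P ∪ zone Q| = 129.3372.
|(zone P ∪ zone Q) ∩ zone R| = 66.1631.
|(zone P ∪ zone Q) △ zone R| = 129.3372 + 112.5 − 132.3263 = 109.51.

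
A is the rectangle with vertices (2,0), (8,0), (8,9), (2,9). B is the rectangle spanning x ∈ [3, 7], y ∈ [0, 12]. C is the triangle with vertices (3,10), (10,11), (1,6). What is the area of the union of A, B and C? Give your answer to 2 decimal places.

68.83

By inclusion–exclusion:
Individual areas: |A| = 54, |B| = 48, |C| = 13.
|A∩B|: x∈[3,7], y∈[0,9] → 4·9 = 36.
|A∩C| = 5.1278.
|B∩C| = 8.254.
|A∩B∩C| = 3.2111.
|A ∪ B ∪ C| = 115 − 49.3817 + 3.2111 = 68.83.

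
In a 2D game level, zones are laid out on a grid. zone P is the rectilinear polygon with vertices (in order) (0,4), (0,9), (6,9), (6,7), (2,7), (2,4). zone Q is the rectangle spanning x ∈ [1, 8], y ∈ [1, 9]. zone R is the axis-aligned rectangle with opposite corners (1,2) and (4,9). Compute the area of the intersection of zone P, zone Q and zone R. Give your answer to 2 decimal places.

The intersection is the polygon with vertices (2,7), (2,4), (1,4), (1,9), (4,9), (4,7).
By the shoelace formula its area is 9.00.

9.00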